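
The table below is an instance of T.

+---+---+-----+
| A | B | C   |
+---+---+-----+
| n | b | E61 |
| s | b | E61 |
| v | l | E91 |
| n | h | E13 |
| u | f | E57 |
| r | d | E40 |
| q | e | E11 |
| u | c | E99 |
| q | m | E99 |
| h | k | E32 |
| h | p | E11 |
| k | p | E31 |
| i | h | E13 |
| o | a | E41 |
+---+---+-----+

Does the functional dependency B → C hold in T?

B=b: 2 rows → C = E61, E61 ✓
B=l: 1 row → C = E91 ✓
B=h: 2 rows → C = E13, E13 ✓
B=f: 1 row → C = E57 ✓
B=d: 1 row → C = E40 ✓
B=e: 1 row → C = E11 ✓
B=c: 1 row → C = E99 ✓
B=m: 1 row → C = E99 ✓
B=k: 1 row → C = E32 ✓
B=p: 2 rows → C takes values {E11, E31} — violation
B=a: 1 row → C = E41 ✓
Two rows agree on B but differ on C, so B → C does not hold.

No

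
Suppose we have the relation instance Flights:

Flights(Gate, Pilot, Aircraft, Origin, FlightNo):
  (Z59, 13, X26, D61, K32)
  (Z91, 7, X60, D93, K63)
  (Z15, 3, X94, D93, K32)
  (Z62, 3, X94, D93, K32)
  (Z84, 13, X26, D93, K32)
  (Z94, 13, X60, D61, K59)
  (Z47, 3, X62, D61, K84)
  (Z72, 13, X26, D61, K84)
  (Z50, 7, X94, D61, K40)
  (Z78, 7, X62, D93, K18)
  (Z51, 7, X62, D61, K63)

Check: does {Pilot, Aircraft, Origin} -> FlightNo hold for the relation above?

(Pilot=13, Aircraft=X26, Origin=D61): 2 rows → FlightNo takes values {K32, K84} — violation
(Pilot=7, Aircraft=X60, Origin=D93): 1 row → FlightNo = K63 ✓
(Pilot=3, Aircraft=X94, Origin=D93): 2 rows → FlightNo = K32, K32 ✓
(Pilot=13, Aircraft=X26, Origin=D93): 1 row → FlightNo = K32 ✓
(Pilot=13, Aircraft=X60, Origin=D61): 1 row → FlightNo = K59 ✓
(Pilot=3, Aircraft=X62, Origin=D61): 1 row → FlightNo = K84 ✓
(Pilot=7, Aircraft=X94, Origin=D61): 1 row → FlightNo = K40 ✓
(Pilot=7, Aircraft=X62, Origin=D93): 1 row → FlightNo = K18 ✓
(Pilot=7, Aircraft=X62, Origin=D61): 1 row → FlightNo = K63 ✓
Two rows agree on {Pilot, Aircraft, Origin} but differ on FlightNo, so {Pilot, Aircraft, Origin} -> FlightNo does not hold.

No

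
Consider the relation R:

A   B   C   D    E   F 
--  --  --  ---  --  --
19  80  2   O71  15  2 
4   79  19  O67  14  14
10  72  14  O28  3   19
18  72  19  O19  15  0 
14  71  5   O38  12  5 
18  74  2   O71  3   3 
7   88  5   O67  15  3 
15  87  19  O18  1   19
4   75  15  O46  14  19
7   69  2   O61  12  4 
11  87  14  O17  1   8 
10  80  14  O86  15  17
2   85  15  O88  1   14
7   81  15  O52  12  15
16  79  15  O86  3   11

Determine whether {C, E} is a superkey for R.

All 15 rows have distinct {C, E} values, so {C, E} → (all attributes) holds and {C, E} is a superkey.

Yes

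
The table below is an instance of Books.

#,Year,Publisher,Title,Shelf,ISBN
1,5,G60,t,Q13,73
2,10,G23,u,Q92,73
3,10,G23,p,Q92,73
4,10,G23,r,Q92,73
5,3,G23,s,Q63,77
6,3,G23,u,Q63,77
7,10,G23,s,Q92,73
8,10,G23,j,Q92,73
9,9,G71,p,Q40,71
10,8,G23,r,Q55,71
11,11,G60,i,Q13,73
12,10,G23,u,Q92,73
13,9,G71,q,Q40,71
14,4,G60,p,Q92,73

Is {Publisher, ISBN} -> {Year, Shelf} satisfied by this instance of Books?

No

(Publisher=G60, ISBN=73): rows 1, 11, 14 → {Year,Shelf} takes values {(5, Q13), (11, Q13), (4, Q92)} — violation
(Publisher=G23, ISBN=73): rows 2, 3, 4, 7, 8, 12 → {Year,Shelf} = (10, Q92), (10, Q92), (10, Q92), (10, Q92), (10, Q92), (10, Q92) ✓
(Publisher=G23, ISBN=77): rows 5, 6 → {Year,Shelf} = (3, Q63), (3, Q63) ✓
(Publisher=G71, ISBN=71): rows 9, 13 → {Year,Shelf} = (9, Q40), (9, Q40) ✓
(Publisher=G23, ISBN=71): row 10 → {Year,Shelf} = (8, Q55) ✓
Two rows agree on {Publisher, ISBN} but differ on {Year, Shelf}, so {Publisher, ISBN} -> {Year, Shelf} does not hold.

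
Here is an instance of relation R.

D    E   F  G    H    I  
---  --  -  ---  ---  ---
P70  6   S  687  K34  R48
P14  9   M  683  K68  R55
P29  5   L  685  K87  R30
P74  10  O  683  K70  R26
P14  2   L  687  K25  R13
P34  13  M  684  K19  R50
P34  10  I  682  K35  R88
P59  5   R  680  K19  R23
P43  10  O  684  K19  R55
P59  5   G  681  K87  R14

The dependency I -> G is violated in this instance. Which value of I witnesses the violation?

I=R48: 1 row → G = 687 ✓
I=R55: 2 rows → G takes values {683, 684} — violation
I=R30: 1 row → G = 685 ✓
I=R26: 1 row → G = 683 ✓
I=R13: 1 row → G = 687 ✓
I=R50: 1 row → G = 684 ✓
I=R88: 1 row → G = 682 ✓
I=R23: 1 row → G = 680 ✓
I=R14: 1 row → G = 681 ✓
The only I value with inconsistent G is I=R55.

R55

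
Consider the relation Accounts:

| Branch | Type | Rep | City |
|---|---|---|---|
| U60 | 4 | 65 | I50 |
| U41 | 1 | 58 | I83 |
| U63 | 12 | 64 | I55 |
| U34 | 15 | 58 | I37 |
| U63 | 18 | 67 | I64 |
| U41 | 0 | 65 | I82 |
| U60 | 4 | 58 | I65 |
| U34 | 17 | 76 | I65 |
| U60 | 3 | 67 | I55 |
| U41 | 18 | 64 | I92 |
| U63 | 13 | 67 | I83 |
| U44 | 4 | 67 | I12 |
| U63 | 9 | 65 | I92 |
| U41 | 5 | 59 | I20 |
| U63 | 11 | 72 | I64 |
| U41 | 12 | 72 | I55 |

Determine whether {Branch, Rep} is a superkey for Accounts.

Two distinct rows share (Branch=U63, Rep=67), so {Branch, Rep} does not determine every attribute — not a superkey.

No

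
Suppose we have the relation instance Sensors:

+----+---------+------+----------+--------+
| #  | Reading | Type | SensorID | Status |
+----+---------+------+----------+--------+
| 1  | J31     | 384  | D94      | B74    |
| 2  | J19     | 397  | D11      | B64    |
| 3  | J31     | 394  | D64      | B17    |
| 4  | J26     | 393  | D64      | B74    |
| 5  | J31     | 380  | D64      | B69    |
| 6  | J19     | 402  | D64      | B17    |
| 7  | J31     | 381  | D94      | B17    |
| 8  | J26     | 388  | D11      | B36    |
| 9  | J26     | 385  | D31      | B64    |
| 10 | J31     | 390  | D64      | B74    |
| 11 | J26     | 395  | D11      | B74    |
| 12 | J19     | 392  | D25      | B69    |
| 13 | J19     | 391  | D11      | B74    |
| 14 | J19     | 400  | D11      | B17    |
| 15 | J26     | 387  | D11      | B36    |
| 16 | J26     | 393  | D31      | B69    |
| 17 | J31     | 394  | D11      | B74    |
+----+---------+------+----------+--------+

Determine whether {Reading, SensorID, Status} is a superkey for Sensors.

Rows 8 and 15 have the same {Reading, SensorID, Status} value (Reading=J26, SensorID=D11, Status=B36) but are distinct tuples, so {Reading, SensorID, Status} does not determine every attribute — not a superkey.

No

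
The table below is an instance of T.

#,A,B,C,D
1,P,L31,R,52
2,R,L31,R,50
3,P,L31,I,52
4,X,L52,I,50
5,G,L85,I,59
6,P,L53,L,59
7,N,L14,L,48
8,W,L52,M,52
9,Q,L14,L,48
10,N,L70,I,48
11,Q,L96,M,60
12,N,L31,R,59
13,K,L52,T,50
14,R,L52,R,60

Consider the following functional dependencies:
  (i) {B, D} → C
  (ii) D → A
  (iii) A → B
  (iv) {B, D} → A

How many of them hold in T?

0

(i) {B, D} → C: (B=L31, D=52): rows 1, 3 → C takes values {R, I} — violation; (B=L52, D=50): rows 4, 13 → C takes values {I, T} — violation — fails.
(ii) D → A: D=52: rows 1, 3, 8 → A takes values {P, W} — violation; D=50: rows 2, 4, 13 → A takes values {R, X, K} — violation; D=59: rows 5, 6, 12 → A takes values {G, P, N} — violation; D=48: rows 7, 9, 10 → A takes values {N, Q} — violation; D=60: rows 11, 14 → A takes values {Q, R} — violation — fails.
(iii) A → B: A=P: rows 1, 3, 6 → B takes values {L31, L53} — violation; A=R: rows 2, 14 → B takes values {L31, L52} — violation; A=N: rows 7, 10, 12 → B takes values {L14, L70, L31} — violation; A=Q: rows 9, 11 → B takes values {L14, L96} — violation — fails.
(iv) {B, D} → A: (B=L52, D=50): rows 4, 13 → A takes values {X, K} — violation; (B=L14, D=48): rows 7, 9 → A takes values {N, Q} — violation — fails.
None of the 4 dependencies hold.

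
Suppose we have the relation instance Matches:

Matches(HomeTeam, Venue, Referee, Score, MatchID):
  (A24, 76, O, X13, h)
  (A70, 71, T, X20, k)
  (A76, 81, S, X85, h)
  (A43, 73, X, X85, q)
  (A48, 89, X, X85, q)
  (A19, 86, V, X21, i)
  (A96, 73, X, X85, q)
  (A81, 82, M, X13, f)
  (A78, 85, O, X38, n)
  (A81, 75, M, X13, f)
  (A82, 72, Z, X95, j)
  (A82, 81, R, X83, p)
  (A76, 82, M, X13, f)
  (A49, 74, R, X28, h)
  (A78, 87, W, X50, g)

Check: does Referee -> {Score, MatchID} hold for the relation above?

No

Referee=O: 2 rows → {Score,MatchID} takes values {(X13, h), (X38, n)} — violation
Referee=T: 1 row → {Score,MatchID} = (X20, k) ✓
Referee=S: 1 row → {Score,MatchID} = (X85, h) ✓
Referee=X: 3 rows → {Score,MatchID} = (X85, q), (X85, q), (X85, q) ✓
Referee=V: 1 row → {Score,MatchID} = (X21, i) ✓
Referee=M: 3 rows → {Score,MatchID} = (X13, f), (X13, f), (X13, f) ✓
Referee=Z: 1 row → {Score,MatchID} = (X95, j) ✓
Referee=R: 2 rows → {Score,MatchID} takes values {(X83, p), (X28, h)} — violation
Referee=W: 1 row → {Score,MatchID} = (X50, g) ✓
Two rows agree on Referee but differ on {Score, MatchID}, so Referee -> {Score, MatchID} does not hold.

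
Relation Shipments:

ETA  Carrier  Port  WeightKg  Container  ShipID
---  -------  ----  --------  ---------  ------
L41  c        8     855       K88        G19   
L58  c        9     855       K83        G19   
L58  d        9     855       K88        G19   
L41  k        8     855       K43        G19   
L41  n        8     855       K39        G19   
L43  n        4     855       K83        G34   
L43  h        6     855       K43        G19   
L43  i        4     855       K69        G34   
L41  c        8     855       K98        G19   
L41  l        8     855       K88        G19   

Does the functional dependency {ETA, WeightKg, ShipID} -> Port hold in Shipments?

Yes

(ETA=L41, WeightKg=855, ShipID=G19): 5 rows → Port = 8, 8, 8, 8, 8 ✓
(ETA=L58, WeightKg=855, ShipID=G19): 2 rows → Port = 9, 9 ✓
(ETA=L43, WeightKg=855, ShipID=G34): 2 rows → Port = 4, 4 ✓
(ETA=L43, WeightKg=855, ShipID=G19): 1 row → Port = 6 ✓
Every {ETA, WeightKg, ShipID} value is associated with a single Port value, so {ETA, WeightKg, ShipID} -> Port holds.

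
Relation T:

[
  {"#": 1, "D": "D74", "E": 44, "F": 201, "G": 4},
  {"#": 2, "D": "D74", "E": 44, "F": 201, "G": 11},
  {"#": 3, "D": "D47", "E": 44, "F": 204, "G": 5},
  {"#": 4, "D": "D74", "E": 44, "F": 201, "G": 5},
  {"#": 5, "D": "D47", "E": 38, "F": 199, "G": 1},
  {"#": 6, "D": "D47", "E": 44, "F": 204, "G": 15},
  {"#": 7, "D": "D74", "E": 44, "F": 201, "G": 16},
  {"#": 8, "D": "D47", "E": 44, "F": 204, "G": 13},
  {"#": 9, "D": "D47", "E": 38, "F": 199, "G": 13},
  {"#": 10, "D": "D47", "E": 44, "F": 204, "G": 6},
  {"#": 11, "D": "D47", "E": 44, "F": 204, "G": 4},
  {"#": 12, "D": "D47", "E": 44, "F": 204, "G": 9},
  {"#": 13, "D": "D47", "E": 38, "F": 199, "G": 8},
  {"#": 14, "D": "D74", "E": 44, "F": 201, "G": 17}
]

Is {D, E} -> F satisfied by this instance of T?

(D=D74, E=44): rows 1, 2, 4, 7, 14 → F = 201, 201, 201, 201, 201 ✓
(D=D47, E=44): rows 3, 6, 8, 10, 11, 12 → F = 204, 204, 204, 204, 204, 204 ✓
(D=D47, E=38): rows 5, 9, 13 → F = 199, 199, 199 ✓
Every {D, E} value is associated with a single F value, so {D, E} -> F holds.

Yes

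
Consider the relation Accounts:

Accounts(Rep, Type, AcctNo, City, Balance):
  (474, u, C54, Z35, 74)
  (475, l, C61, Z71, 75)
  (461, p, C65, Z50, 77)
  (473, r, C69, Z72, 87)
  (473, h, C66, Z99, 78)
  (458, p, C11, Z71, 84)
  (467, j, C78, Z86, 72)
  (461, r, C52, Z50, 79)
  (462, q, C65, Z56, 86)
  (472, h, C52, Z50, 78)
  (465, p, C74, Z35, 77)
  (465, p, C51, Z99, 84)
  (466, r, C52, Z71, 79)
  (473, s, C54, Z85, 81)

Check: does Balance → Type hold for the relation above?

Yes

Balance=74: 1 row → Type = u ✓
Balance=75: 1 row → Type = l ✓
Balance=77: 2 rows → Type = p, p ✓
Balance=87: 1 row → Type = r ✓
Balance=78: 2 rows → Type = h, h ✓
Balance=84: 2 rows → Type = p, p ✓
Balance=72: 1 row → Type = j ✓
Balance=79: 2 rows → Type = r, r ✓
Balance=86: 1 row → Type = q ✓
Balance=81: 1 row → Type = s ✓
Every Balance value is associated with a single Type value, so Balance → Type holds.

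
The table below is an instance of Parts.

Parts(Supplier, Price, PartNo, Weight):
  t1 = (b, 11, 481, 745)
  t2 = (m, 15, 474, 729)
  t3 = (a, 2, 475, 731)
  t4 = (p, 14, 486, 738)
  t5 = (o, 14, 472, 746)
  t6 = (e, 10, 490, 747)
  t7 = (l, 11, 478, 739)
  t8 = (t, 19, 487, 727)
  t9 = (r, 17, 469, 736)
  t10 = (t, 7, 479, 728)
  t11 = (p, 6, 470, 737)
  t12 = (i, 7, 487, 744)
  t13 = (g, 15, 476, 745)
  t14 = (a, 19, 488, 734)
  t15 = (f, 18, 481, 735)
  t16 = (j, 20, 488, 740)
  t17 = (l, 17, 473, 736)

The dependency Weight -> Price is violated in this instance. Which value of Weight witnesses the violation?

745

Weight=745: rows 1, 13 → Price takes values {11, 15} — violation
Weight=729: row 2 → Price = 15 ✓
Weight=731: row 3 → Price = 2 ✓
Weight=738: row 4 → Price = 14 ✓
Weight=746: row 5 → Price = 14 ✓
Weight=747: row 6 → Price = 10 ✓
Weight=739: row 7 → Price = 11 ✓
Weight=727: row 8 → Price = 19 ✓
Weight=736: rows 9, 17 → Price = 17, 17 ✓
Weight=728: row 10 → Price = 7 ✓
Weight=737: row 11 → Price = 6 ✓
Weight=744: row 12 → Price = 7 ✓
Weight=734: row 14 → Price = 19 ✓
Weight=735: row 15 → Price = 18 ✓
Weight=740: row 16 → Price = 20 ✓
The only Weight value with inconsistent Price is Weight=745.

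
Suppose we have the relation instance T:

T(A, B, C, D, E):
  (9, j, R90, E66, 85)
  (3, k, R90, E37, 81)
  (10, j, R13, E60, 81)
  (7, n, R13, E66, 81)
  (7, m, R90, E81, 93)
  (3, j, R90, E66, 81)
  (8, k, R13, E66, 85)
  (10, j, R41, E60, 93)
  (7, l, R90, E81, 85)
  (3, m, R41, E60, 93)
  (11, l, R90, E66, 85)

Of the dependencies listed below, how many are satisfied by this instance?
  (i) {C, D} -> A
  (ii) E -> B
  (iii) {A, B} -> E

0

(i) {C, D} -> A: (C=R90, D=E66): 3 rows → A takes values {9, 3, 11} — violation; (C=R13, D=E66): 2 rows → A takes values {7, 8} — violation; (C=R41, D=E60): 2 rows → A takes values {10, 3} — violation — fails.
(ii) E -> B: E=85: 4 rows → B takes values {j, k, l} — violation; E=81: 4 rows → B takes values {k, j, n} — violation; E=93: 3 rows → B takes values {m, j} — violation — fails.
(iii) {A, B} -> E: (A=10, B=j): 2 rows → E takes values {81, 93} — violation — fails.
None of the 3 dependencies hold.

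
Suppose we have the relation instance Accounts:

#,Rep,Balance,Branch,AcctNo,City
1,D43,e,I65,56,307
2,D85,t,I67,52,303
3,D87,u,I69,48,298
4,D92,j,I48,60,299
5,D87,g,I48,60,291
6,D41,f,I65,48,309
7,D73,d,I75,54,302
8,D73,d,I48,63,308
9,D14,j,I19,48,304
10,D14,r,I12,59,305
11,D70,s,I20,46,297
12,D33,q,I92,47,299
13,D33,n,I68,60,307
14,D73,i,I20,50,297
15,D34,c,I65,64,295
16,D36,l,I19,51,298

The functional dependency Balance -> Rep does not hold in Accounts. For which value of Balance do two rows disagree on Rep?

j

Balance=e: row 1 → Rep = D43 ✓
Balance=t: row 2 → Rep = D85 ✓
Balance=u: row 3 → Rep = D87 ✓
Balance=j: rows 4, 9 → Rep takes values {D92, D14} — violation
Balance=g: row 5 → Rep = D87 ✓
Balance=f: row 6 → Rep = D41 ✓
Balance=d: rows 7, 8 → Rep = D73, D73 ✓
Balance=r: row 10 → Rep = D14 ✓
Balance=s: row 11 → Rep = D70 ✓
Balance=q: row 12 → Rep = D33 ✓
Balance=n: row 13 → Rep = D33 ✓
Balance=i: row 14 → Rep = D73 ✓
Balance=c: row 15 → Rep = D34 ✓
Balance=l: row 16 → Rep = D36 ✓
The only Balance value with inconsistent Rep is Balance=j.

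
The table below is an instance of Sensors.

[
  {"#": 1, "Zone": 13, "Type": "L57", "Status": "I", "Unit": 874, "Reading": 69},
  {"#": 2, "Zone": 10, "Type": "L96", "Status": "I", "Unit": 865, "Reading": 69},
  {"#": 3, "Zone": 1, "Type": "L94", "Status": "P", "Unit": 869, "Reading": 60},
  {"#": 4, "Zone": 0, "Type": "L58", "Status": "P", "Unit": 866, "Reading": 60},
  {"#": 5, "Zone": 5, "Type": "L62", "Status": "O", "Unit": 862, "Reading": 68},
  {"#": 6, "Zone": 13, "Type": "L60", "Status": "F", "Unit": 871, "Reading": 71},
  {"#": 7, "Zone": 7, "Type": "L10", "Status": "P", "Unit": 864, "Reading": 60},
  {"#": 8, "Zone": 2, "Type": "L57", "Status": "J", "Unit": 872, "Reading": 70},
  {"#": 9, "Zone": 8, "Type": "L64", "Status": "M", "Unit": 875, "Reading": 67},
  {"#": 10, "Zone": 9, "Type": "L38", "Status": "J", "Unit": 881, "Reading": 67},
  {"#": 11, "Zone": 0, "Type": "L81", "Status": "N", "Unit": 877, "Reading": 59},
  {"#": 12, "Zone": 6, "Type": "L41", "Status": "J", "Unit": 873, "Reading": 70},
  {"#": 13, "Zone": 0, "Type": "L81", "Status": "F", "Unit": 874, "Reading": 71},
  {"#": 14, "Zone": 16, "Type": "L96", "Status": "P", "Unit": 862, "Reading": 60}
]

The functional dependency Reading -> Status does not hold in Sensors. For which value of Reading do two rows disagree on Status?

Reading=69: rows 1, 2 → Status = I, I ✓
Reading=60: rows 3, 4, 7, 14 → Status = P, P, P, P ✓
Reading=68: row 5 → Status = O ✓
Reading=71: rows 6, 13 → Status = F, F ✓
Reading=70: rows 8, 12 → Status = J, J ✓
Reading=67: rows 9, 10 → Status takes values {M, J} — violation
Reading=59: row 11 → Status = N ✓
The only Reading value with inconsistent Status is Reading=67.

67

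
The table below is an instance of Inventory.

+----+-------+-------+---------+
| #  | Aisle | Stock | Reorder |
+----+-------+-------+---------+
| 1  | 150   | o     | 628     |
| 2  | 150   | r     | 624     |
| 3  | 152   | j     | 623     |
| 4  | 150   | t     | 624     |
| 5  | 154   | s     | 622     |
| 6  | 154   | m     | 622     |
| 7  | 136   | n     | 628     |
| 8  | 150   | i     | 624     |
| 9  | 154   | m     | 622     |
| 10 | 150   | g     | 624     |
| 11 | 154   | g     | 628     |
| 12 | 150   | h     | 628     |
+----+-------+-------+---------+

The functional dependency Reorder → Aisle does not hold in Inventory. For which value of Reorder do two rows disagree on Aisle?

Reorder=628: rows 1, 7, 11, 12 → Aisle takes values {150, 136, 154} — violation
Reorder=624: rows 2, 4, 8, 10 → Aisle = 150, 150, 150, 150 ✓
Reorder=623: row 3 → Aisle = 152 ✓
Reorder=622: rows 5, 6, 9 → Aisle = 154, 154, 154 ✓
The only Reorder value with inconsistent Aisle is Reorder=628.

628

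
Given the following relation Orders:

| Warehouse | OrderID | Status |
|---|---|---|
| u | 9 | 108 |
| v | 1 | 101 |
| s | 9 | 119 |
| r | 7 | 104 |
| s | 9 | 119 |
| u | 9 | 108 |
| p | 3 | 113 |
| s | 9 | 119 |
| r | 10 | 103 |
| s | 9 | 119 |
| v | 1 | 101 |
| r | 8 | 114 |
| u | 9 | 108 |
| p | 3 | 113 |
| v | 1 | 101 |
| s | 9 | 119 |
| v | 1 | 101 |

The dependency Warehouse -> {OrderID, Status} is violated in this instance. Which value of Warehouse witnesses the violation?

r

Warehouse=u: 3 rows → {OrderID,Status} = (9, 108), (9, 108), (9, 108) ✓
Warehouse=v: 4 rows → {OrderID,Status} = (1, 101), (1, 101), (1, 101), (1, 101) ✓
Warehouse=s: 5 rows → {OrderID,Status} = (9, 119), (9, 119), (9, 119), (9, 119), (9, 119) ✓
Warehouse=r: 3 rows → {OrderID,Status} takes values {(7, 104), (10, 103), (8, 114)} — violation
Warehouse=p: 2 rows → {OrderID,Status} = (3, 113), (3, 113) ✓
The only Warehouse value with inconsistent RHS is Warehouse=r.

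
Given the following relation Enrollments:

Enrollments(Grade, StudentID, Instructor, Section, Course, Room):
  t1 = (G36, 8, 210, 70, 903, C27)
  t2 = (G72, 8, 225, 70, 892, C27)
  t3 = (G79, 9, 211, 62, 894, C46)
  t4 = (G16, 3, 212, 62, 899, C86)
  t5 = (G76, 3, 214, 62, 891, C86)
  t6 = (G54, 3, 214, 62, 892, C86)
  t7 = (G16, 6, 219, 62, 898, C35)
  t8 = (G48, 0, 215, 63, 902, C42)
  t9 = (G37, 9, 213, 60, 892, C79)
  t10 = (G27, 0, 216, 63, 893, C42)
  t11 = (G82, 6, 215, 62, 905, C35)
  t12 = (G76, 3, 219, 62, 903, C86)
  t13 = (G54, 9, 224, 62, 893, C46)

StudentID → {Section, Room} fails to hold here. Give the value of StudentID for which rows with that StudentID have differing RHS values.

9

StudentID=8: rows 1, 2 → {Section,Room} = (70, C27), (70, C27) ✓
StudentID=9: rows 3, 9, 13 → {Section,Room} takes values {(62, C46), (60, C79)} — violation
StudentID=3: rows 4, 5, 6, 12 → {Section,Room} = (62, C86), (62, C86), (62, C86), (62, C86) ✓
StudentID=6: rows 7, 11 → {Section,Room} = (62, C35), (62, C35) ✓
StudentID=0: rows 8, 10 → {Section,Room} = (63, C42), (63, C42) ✓
The only StudentID value with inconsistent RHS is StudentID=9.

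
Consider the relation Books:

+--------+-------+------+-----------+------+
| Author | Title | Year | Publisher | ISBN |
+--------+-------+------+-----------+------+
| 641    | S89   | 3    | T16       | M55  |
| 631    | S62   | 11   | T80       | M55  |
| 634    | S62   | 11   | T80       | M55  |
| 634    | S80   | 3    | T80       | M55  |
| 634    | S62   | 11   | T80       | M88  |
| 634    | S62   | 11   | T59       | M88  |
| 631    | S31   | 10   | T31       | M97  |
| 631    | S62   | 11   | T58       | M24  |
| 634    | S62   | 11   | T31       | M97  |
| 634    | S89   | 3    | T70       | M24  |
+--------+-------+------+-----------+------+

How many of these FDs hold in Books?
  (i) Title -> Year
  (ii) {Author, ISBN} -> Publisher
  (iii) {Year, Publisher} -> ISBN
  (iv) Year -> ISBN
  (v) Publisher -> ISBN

(i) Title -> Year: every LHS value maps to a single RHS value — holds.
(ii) {Author, ISBN} -> Publisher: (Author=634, ISBN=M88): 2 rows → Publisher takes values {T80, T59} — violation — fails.
(iii) {Year, Publisher} -> ISBN: (Year=11, Publisher=T80): 3 rows → ISBN takes values {M55, M88} — violation — fails.
(iv) Year -> ISBN: Year=3: 3 rows → ISBN takes values {M55, M24} — violation; Year=11: 6 rows → ISBN takes values {M55, M88, M24, M97} — violation — fails.
(v) Publisher -> ISBN: Publisher=T80: 4 rows → ISBN takes values {M55, M88} — violation — fails.
1 of the 5 dependencies holds.

1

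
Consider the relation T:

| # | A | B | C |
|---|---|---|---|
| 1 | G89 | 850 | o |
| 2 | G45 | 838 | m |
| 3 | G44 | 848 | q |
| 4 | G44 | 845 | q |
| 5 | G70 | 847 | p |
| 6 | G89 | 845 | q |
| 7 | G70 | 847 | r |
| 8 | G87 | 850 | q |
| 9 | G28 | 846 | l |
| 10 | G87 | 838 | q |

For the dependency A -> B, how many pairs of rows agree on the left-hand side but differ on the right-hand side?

A=G89: violating pairs (1,6) — 1 pair.
A=G44: violating pairs (3,4) — 1 pair.
A=G70: all 2 rows agree on B — 0 pairs.
A=G87: violating pairs (8,10) — 1 pair.

3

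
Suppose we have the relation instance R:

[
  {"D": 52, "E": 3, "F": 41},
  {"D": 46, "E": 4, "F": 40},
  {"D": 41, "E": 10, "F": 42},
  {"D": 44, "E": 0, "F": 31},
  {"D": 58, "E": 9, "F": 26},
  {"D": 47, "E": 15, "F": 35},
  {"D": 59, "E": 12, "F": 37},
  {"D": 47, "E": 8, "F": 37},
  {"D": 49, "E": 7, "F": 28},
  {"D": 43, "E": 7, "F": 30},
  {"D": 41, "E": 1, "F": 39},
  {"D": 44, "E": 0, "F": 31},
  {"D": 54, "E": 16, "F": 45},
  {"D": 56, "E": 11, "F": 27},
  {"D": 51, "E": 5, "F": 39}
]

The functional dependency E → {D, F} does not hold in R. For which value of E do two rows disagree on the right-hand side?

E=3: 1 row → {D,F} = (52, 41) ✓
E=4: 1 row → {D,F} = (46, 40) ✓
E=10: 1 row → {D,F} = (41, 42) ✓
E=0: 2 rows → {D,F} = (44, 31), (44, 31) ✓
E=9: 1 row → {D,F} = (58, 26) ✓
E=15: 1 row → {D,F} = (47, 35) ✓
E=12: 1 row → {D,F} = (59, 37) ✓
E=8: 1 row → {D,F} = (47, 37) ✓
E=7: 2 rows → {D,F} takes values {(49, 28), (43, 30)} — violation
E=1: 1 row → {D,F} = (41, 39) ✓
E=16: 1 row → {D,F} = (54, 45) ✓
E=11: 1 row → {D,F} = (56, 27) ✓
E=5: 1 row → {D,F} = (51, 39) ✓
The only E value with inconsistent RHS is E=7.

7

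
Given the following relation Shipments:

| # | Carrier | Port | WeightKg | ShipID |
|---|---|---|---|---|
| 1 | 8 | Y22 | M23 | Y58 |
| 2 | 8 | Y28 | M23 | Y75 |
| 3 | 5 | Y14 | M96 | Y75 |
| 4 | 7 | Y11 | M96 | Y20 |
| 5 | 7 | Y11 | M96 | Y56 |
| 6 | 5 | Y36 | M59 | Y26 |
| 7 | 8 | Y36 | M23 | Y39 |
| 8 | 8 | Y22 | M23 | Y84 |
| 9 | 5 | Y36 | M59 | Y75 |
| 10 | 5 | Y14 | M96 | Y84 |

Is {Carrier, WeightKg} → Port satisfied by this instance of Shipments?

No

(Carrier=8, WeightKg=M23): rows 1, 2, 7, 8 → Port takes values {Y22, Y28, Y36} — violation
(Carrier=5, WeightKg=M96): rows 3, 10 → Port = Y14, Y14 ✓
(Carrier=7, WeightKg=M96): rows 4, 5 → Port = Y11, Y11 ✓
(Carrier=5, WeightKg=M59): rows 6, 9 → Port = Y36, Y36 ✓
Two rows agree on {Carrier, WeightKg} but differ on Port, so {Carrier, WeightKg} → Port does not hold.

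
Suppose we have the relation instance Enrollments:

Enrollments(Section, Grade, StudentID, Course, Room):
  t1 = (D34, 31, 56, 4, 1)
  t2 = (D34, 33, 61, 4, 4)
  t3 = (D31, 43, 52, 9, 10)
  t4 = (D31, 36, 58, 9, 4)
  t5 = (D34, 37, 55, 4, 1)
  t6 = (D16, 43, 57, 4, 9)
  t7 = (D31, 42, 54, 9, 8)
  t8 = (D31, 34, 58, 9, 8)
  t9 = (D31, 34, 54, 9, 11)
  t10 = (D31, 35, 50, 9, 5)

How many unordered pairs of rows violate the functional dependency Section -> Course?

0

Section=D34: all 3 rows agree on Course — 0 pairs.
Section=D31: all 6 rows agree on Course — 0 pairs.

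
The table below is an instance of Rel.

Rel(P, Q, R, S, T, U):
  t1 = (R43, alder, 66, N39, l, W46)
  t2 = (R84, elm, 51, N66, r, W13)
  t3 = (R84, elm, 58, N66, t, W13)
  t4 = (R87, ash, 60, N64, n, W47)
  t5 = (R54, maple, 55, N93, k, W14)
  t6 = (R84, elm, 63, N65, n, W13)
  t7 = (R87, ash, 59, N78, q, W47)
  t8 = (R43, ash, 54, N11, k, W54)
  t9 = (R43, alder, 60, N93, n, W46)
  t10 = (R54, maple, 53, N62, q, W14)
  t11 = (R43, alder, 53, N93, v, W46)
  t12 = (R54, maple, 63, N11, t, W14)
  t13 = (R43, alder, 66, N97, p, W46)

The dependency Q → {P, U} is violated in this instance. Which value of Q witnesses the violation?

Q=alder: rows 1, 9, 11, 13 → {P,U} = (R43, W46), (R43, W46), (R43, W46), (R43, W46) ✓
Q=elm: rows 2, 3, 6 → {P,U} = (R84, W13), (R84, W13), (R84, W13) ✓
Q=ash: rows 4, 7, 8 → {P,U} takes values {(R87, W47), (R43, W54)} — violation
Q=maple: rows 5, 10, 12 → {P,U} = (R54, W14), (R54, W14), (R54, W14) ✓
The only Q value with inconsistent RHS is Q=ash.

ash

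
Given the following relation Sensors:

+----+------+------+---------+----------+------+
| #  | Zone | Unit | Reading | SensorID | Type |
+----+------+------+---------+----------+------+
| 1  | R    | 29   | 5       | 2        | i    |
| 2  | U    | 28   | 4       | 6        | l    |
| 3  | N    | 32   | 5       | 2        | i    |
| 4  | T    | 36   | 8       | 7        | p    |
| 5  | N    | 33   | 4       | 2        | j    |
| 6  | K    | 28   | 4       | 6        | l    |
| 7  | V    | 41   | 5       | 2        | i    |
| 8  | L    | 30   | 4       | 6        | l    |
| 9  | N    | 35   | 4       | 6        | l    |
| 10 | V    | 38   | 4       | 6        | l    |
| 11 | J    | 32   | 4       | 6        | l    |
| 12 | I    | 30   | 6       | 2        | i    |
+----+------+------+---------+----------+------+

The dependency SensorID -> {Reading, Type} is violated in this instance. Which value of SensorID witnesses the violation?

SensorID=2: rows 1, 3, 5, 7, 12 → {Reading,Type} takes values {(5, i), (4, j), (6, i)} — violation
SensorID=6: rows 2, 6, 8, 9, 10, 11 → {Reading,Type} = (4, l), (4, l), (4, l), (4, l), (4, l), (4, l) ✓
SensorID=7: row 4 → {Reading,Type} = (8, p) ✓
The only SensorID value with inconsistent RHS is SensorID=2.

2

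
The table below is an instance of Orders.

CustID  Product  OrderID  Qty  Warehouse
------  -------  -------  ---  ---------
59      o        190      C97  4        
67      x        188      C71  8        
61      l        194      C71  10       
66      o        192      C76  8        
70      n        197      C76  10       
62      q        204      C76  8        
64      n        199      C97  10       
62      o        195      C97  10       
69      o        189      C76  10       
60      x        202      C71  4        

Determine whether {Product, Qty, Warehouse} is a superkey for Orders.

Yes

All 10 rows have distinct {Product, Qty, Warehouse} values, so {Product, Qty, Warehouse} → (all attributes) holds and {Product, Qty, Warehouse} is a superkey.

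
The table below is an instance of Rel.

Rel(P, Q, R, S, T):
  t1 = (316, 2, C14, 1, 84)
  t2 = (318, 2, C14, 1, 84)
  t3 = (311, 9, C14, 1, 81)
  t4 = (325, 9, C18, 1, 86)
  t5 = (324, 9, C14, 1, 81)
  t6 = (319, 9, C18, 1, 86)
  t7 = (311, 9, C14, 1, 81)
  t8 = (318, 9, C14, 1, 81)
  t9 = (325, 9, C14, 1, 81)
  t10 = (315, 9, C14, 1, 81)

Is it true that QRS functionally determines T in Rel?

(Q=2, R=C14, S=1): rows 1, 2 → T = 84, 84 ✓
(Q=9, R=C14, S=1): rows 3, 5, 7, 8, 9, 10 → T = 81, 81, 81, 81, 81, 81 ✓
(Q=9, R=C18, S=1): rows 4, 6 → T = 86, 86 ✓
Every QRS value is associated with a single T value, so QRS -> T holds.

Yes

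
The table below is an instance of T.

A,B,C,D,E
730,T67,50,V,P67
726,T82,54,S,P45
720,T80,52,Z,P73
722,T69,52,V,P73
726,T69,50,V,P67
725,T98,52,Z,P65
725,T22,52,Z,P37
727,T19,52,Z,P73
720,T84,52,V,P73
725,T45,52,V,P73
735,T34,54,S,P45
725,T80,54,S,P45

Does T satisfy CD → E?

(C=50, D=V): 2 rows → E = P67, P67 ✓
(C=54, D=S): 3 rows → E = P45, P45, P45 ✓
(C=52, D=Z): 4 rows → E takes values {P73, P65, P37} — violation
(C=52, D=V): 3 rows → E = P73, P73, P73 ✓
Two rows agree on CD but differ on E, so CD → E does not hold.

No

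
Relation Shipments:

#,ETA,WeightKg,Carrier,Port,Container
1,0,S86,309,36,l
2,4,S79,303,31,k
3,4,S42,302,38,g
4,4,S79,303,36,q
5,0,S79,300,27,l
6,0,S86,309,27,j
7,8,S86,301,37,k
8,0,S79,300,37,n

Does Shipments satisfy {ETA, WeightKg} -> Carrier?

Yes

(ETA=0, WeightKg=S86): rows 1, 6 → Carrier = 309, 309 ✓
(ETA=4, WeightKg=S79): rows 2, 4 → Carrier = 303, 303 ✓
(ETA=4, WeightKg=S42): row 3 → Carrier = 302 ✓
(ETA=0, WeightKg=S79): rows 5, 8 → Carrier = 300, 300 ✓
(ETA=8, WeightKg=S86): row 7 → Carrier = 301 ✓
Every {ETA, WeightKg} value is associated with a single Carrier value, so {ETA, WeightKg} -> Carrier holds.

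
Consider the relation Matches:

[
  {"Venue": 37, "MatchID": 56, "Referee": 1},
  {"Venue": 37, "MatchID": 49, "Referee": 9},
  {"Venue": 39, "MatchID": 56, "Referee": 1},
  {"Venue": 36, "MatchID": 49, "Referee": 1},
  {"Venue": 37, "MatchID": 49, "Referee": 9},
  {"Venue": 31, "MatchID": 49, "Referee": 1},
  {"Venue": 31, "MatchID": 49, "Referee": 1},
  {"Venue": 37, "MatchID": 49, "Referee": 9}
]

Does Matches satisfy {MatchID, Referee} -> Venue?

(MatchID=56, Referee=1): 2 rows → Venue takes values {37, 39} — violation
(MatchID=49, Referee=9): 3 rows → Venue = 37, 37, 37 ✓
(MatchID=49, Referee=1): 3 rows → Venue takes values {36, 31} — violation
Two rows agree on {MatchID, Referee} but differ on Venue, so {MatchID, Referee} -> Venue does not hold.

No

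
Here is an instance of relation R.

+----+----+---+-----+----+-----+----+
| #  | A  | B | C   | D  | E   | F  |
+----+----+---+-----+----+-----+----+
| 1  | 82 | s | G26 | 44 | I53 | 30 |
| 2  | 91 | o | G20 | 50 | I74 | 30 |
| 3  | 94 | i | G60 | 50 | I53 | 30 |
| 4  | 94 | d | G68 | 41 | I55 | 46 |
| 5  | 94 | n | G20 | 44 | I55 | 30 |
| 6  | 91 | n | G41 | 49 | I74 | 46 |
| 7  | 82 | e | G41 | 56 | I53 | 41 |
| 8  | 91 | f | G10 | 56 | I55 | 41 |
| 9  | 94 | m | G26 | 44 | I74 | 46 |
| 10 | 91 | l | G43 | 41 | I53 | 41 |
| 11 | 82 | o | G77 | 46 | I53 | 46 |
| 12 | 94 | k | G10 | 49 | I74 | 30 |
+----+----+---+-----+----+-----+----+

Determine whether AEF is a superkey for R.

Yes

All 12 rows have distinct AEF values, so AEF → (all attributes) holds and AEF is a superkey.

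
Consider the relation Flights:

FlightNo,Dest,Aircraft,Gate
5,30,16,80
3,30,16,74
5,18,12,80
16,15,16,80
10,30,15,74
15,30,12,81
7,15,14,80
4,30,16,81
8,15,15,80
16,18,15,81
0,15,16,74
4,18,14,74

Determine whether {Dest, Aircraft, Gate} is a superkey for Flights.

Yes

All 12 rows have distinct {Dest, Aircraft, Gate} values, so {Dest, Aircraft, Gate} → (all attributes) holds and {Dest, Aircraft, Gate} is a superkey.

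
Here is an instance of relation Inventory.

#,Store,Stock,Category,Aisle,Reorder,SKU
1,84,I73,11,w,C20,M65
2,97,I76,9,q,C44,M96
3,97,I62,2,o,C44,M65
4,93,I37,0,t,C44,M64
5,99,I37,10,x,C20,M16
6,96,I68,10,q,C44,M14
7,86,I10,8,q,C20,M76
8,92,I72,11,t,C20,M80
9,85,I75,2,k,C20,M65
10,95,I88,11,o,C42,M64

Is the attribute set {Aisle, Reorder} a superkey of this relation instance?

Rows 2 and 6 have the same {Aisle, Reorder} value (Aisle=q, Reorder=C44) but are distinct tuples, so {Aisle, Reorder} does not determine every attribute — not a superkey.

No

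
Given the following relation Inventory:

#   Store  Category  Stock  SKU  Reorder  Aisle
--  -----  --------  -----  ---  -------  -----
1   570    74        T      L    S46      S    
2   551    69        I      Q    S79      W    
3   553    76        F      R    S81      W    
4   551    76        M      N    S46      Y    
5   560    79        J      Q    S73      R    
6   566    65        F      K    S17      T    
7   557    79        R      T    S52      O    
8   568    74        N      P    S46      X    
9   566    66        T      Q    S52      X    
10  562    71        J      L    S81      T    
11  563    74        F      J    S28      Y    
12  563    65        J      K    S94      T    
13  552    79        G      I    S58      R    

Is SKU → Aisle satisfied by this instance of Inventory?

No

SKU=L: rows 1, 10 → Aisle takes values {S, T} — violation
SKU=Q: rows 2, 5, 9 → Aisle takes values {W, R, X} — violation
SKU=R: row 3 → Aisle = W ✓
SKU=N: row 4 → Aisle = Y ✓
SKU=K: rows 6, 12 → Aisle = T, T ✓
SKU=T: row 7 → Aisle = O ✓
SKU=P: row 8 → Aisle = X ✓
SKU=J: row 11 → Aisle = Y ✓
SKU=I: row 13 → Aisle = R ✓
Two rows agree on SKU but differ on Aisle, so SKU → Aisle does not hold.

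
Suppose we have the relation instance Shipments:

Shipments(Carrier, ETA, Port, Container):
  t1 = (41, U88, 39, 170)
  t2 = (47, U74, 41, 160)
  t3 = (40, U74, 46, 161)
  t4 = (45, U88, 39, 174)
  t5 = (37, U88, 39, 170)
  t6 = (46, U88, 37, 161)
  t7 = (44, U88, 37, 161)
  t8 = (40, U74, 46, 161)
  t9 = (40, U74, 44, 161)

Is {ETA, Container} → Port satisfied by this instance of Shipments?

No

(ETA=U88, Container=170): rows 1, 5 → Port = 39, 39 ✓
(ETA=U74, Container=160): row 2 → Port = 41 ✓
(ETA=U74, Container=161): rows 3, 8, 9 → Port takes values {46, 44} — violation
(ETA=U88, Container=174): row 4 → Port = 39 ✓
(ETA=U88, Container=161): rows 6, 7 → Port = 37, 37 ✓
Two rows agree on {ETA, Container} but differ on Port, so {ETA, Container} → Port does not hold.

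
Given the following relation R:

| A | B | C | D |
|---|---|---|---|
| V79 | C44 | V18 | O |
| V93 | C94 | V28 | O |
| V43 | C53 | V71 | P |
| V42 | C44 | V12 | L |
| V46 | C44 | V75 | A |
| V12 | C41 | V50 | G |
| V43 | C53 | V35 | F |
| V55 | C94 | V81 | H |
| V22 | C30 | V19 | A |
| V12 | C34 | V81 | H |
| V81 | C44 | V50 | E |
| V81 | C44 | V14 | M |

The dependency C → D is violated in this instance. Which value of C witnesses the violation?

C=V18: 1 row → D = O ✓
C=V28: 1 row → D = O ✓
C=V71: 1 row → D = P ✓
C=V12: 1 row → D = L ✓
C=V75: 1 row → D = A ✓
C=V50: 2 rows → D takes values {G, E} — violation
C=V35: 1 row → D = F ✓
C=V81: 2 rows → D = H, H ✓
C=V19: 1 row → D = A ✓
C=V14: 1 row → D = M ✓
The only C value with inconsistent D is C=V50.

V50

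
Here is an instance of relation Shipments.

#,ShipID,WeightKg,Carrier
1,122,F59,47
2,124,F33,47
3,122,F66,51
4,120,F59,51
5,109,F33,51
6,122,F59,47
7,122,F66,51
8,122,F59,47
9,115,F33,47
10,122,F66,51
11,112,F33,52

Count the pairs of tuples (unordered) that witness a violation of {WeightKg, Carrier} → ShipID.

(WeightKg=F59, Carrier=47): all 3 rows agree on ShipID — 0 pairs.
(WeightKg=F33, Carrier=47): violating pairs (2,9) — 1 pair.
(WeightKg=F66, Carrier=51): all 3 rows agree on ShipID — 0 pairs.

1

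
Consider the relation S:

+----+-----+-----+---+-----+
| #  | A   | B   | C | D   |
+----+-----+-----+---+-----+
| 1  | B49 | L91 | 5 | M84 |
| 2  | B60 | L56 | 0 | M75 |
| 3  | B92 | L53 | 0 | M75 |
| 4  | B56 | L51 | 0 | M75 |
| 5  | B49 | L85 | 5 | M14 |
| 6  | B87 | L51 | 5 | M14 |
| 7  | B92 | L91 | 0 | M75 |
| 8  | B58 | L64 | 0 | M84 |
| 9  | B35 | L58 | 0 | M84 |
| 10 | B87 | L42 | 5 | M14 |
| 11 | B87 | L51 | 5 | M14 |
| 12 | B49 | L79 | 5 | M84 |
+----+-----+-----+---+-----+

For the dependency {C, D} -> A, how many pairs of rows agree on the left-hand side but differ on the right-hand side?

9

(C=5, D=M84): all 2 rows agree on A — 0 pairs.
(C=0, D=M75): violating pairs (2,3), (2,4), (2,7), (3,4), (4,7) — 5 pairs.
(C=5, D=M14): violating pairs (5,6), (5,10), (5,11) — 3 pairs.
(C=0, D=M84): violating pairs (8,9) — 1 pair.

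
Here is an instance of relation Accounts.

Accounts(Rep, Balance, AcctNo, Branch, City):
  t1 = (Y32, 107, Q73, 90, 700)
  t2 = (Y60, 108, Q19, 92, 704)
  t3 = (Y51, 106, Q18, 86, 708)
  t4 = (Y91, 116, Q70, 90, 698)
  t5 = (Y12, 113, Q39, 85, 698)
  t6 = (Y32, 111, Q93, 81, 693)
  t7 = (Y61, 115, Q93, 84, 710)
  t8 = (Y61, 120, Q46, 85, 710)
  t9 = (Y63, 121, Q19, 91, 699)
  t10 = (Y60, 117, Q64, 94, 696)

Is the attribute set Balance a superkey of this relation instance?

All 10 rows have distinct Balance values, so Balance → (all attributes) holds and Balance is a superkey.

Yes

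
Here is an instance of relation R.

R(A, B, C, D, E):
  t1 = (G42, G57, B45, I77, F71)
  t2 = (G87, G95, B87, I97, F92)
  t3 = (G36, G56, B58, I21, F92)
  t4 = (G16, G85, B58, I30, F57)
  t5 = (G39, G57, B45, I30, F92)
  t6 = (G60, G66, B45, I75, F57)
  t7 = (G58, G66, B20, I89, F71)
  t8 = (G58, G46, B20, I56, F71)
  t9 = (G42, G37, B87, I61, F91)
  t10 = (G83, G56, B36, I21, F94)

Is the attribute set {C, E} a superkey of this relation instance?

No

Rows 7 and 8 have the same {C, E} value (C=B20, E=F71) but are distinct tuples, so {C, E} does not determine every attribute — not a superkey.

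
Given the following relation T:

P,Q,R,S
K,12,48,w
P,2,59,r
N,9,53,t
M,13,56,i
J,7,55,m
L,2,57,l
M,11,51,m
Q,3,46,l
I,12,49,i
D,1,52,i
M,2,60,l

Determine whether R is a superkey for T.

Yes

All 11 rows have distinct R values, so R → (all attributes) holds and R is a superkey.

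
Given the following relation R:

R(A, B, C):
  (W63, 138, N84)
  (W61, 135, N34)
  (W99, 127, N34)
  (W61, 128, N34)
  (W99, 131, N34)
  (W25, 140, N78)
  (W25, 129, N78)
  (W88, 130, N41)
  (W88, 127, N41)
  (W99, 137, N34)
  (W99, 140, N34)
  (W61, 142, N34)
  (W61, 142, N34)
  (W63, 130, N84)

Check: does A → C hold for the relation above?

A=W63: 2 rows → C = N84, N84 ✓
A=W61: 4 rows → C = N34, N34, N34, N34 ✓
A=W99: 4 rows → C = N34, N34, N34, N34 ✓
A=W25: 2 rows → C = N78, N78 ✓
A=W88: 2 rows → C = N41, N41 ✓
Every A value is associated with a single C value, so A → C holds.

Yes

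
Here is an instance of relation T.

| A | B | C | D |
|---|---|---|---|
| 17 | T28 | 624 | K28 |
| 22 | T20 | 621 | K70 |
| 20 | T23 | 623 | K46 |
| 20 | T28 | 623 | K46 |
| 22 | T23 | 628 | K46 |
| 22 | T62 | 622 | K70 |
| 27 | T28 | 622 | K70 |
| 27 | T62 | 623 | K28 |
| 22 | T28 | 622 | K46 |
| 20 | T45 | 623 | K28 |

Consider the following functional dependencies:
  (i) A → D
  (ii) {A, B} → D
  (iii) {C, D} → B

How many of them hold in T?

1

(i) A → D: A=22: 4 rows → D takes values {K70, K46} — violation; A=20: 3 rows → D takes values {K46, K28} — violation; A=27: 2 rows → D takes values {K70, K28} — violation — fails.
(ii) {A, B} → D: every LHS value maps to a single RHS value — holds.
(iii) {C, D} → B: (C=623, D=K46): 2 rows → B takes values {T23, T28} — violation; (C=622, D=K70): 2 rows → B takes values {T62, T28} — violation; (C=623, D=K28): 2 rows → B takes values {T62, T45} — violation — fails.
1 of the 3 dependencies holds.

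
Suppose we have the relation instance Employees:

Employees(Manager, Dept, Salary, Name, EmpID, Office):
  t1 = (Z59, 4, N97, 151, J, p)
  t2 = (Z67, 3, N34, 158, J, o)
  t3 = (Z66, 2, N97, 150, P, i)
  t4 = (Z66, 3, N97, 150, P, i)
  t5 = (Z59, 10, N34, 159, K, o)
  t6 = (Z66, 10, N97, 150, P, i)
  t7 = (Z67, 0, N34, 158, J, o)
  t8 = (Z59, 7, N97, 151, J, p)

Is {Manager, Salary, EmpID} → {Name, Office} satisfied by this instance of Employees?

(Manager=Z59, Salary=N97, EmpID=J): rows 1, 8 → {Name,Office} = (151, p), (151, p) ✓
(Manager=Z67, Salary=N34, EmpID=J): rows 2, 7 → {Name,Office} = (158, o), (158, o) ✓
(Manager=Z66, Salary=N97, EmpID=P): rows 3, 4, 6 → {Name,Office} = (150, i), (150, i), (150, i) ✓
(Manager=Z59, Salary=N34, EmpID=K): row 5 → {Name,Office} = (159, o) ✓
Every {Manager, Salary, EmpID} value is associated with a single {Name, Office} value, so {Manager, Salary, EmpID} → {Name, Office} holds.

Yes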